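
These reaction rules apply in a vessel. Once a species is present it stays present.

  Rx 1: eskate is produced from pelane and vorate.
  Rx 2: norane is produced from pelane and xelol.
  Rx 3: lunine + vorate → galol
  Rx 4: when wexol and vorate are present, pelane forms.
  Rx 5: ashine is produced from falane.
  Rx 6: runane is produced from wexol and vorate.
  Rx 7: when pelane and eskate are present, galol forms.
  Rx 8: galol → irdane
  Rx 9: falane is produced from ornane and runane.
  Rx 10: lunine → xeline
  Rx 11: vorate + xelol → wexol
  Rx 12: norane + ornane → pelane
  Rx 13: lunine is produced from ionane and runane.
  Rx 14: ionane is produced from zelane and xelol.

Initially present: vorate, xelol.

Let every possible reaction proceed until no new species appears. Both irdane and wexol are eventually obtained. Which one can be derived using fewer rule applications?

wexol

wexol: vorate and xelol present → wexol forms (Rx 11). [1 rule application]
irdane: vorate and xelol present → wexol forms (Rx 11). wexol and vorate present → pelane forms (Rx 4). pelane and vorate present → eskate forms (Rx 1). pelane and eskate present → galol forms (Rx 7). galol present → irdane forms (Rx 8). [5 rule applications]
wexol needs fewer.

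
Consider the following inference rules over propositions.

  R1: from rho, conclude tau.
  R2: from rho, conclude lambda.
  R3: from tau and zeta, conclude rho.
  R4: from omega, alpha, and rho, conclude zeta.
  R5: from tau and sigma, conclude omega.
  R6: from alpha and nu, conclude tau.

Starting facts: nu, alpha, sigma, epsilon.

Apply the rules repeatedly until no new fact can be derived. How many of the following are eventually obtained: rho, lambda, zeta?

rho would need tau and zeta (R3), but zeta is never established.
lambda would need rho (R2), but rho is never established.
zeta would need omega, alpha, and rho (R4), but rho is never established.
None of the 3 are reached.

0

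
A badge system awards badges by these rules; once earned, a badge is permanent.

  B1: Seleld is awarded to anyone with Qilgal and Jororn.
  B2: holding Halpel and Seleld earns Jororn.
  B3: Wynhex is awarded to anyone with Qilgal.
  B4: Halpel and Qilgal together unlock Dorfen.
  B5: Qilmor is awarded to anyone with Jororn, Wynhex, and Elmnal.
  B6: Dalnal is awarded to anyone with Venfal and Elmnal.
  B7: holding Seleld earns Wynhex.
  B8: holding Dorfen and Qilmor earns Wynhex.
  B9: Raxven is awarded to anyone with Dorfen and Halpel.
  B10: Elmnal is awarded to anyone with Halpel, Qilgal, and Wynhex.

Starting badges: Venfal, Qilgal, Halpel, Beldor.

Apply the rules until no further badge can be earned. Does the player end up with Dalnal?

Yes

With Qilgal, Wynhex is earned (B3).
With Halpel, Qilgal, and Wynhex, Elmnal is earned (B10).
With Venfal and Elmnal, Dalnal is earned (B6).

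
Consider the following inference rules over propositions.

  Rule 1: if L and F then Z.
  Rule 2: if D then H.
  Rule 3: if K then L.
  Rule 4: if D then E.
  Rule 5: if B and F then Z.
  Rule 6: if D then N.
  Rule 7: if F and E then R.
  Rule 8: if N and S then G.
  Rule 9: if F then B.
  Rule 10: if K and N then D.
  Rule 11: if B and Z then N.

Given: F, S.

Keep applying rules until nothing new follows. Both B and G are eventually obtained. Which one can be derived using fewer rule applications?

B: F holds, so B follows (Rule 9). [1 rule application]
G: F holds, so B follows (Rule 9). B and F hold, so Z follows (Rule 5). B and Z hold, so N follows (Rule 11). From N and S, Rule 8 gives G. [4 rule applications]
B needs fewer.

B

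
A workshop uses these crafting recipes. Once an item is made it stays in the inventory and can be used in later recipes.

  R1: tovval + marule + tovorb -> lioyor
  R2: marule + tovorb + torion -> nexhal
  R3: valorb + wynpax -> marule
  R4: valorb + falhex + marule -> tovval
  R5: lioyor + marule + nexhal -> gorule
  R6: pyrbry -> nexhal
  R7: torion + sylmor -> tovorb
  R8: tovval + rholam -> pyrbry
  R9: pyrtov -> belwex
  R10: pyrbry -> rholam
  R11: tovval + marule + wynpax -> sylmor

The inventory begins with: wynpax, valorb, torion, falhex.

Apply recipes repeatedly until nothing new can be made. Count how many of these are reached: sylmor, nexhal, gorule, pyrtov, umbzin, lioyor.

4

Using R3, valorb and wynpax make marule.
Using R4, valorb, falhex, and marule make tovval.
tovval + marule + wynpax -> sylmor (R11).
Using R7, torion and sylmor make tovorb.
tovval + marule + tovorb -> lioyor (R1).
marule + tovorb + torion -> nexhal (R2).
Using R5, lioyor, marule, and nexhal make gorule.
sylmor: reached.
nexhal: reached.
gorule: reached.
No rule produces pyrtov, and it is not given.
No rule produces umbzin, and it is not given.
lioyor: reached.
Reached: sylmor, nexhal, gorule, and lioyor — 4 of the 6.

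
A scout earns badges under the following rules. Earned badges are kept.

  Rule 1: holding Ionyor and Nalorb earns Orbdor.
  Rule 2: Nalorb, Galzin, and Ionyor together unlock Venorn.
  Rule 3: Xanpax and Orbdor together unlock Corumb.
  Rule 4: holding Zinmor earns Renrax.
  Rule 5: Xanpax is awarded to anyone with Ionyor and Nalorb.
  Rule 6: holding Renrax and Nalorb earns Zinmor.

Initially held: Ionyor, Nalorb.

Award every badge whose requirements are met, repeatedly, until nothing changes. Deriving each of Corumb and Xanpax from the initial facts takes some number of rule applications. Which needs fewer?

Xanpax

Xanpax: With Ionyor and Nalorb, Xanpax is earned (Rule 5). [1 rule application]
Corumb: With Ionyor and Nalorb, Orbdor is earned (Rule 1). With Ionyor and Nalorb, Xanpax is earned (Rule 5). With Xanpax and Orbdor, Corumb is earned (Rule 3). [3 rule applications]
Xanpax needs fewer.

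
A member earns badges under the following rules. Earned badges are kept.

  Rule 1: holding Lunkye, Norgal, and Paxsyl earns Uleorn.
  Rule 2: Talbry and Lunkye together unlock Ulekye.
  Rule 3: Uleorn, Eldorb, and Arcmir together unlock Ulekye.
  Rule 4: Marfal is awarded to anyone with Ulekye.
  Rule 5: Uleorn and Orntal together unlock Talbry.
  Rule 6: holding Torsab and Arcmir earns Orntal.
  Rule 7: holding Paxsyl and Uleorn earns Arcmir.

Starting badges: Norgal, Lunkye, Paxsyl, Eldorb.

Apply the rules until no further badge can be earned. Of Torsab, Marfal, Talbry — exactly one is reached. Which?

With Lunkye, Norgal, and Paxsyl, Uleorn is earned (Rule 1).
With Paxsyl and Uleorn, Arcmir is earned (Rule 7).
With Uleorn, Eldorb, and Arcmir, Ulekye is earned (Rule 3).
With Ulekye, Marfal is earned (Rule 4).
No rule produces Torsab, and it is not given. Talbry would need Uleorn and Orntal (Rule 5), but Orntal is never earned.

Marfal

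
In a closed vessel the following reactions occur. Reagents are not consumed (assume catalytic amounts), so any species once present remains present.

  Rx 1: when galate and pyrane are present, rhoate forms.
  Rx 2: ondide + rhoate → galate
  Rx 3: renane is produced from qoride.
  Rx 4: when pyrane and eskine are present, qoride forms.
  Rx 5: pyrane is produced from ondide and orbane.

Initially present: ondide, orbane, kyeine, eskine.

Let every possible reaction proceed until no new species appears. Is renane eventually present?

Yes

ondide and orbane present → pyrane forms (Rx 5).
pyrane and eskine present → qoride forms (Rx 4).
qoride present → renane forms (Rx 3).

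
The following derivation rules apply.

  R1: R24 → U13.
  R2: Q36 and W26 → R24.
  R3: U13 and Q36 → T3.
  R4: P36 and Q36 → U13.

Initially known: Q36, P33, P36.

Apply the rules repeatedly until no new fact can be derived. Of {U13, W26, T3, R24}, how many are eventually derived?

From P36 and Q36, R4 gives U13.
From U13 and Q36, R3 gives T3.
U13: reached.
No rule produces W26, and it is not given.
T3: reached.
R24 would need Q36 and W26 (R2), but W26 is never established.
Reached: U13 and T3 — 2 of the 4.

2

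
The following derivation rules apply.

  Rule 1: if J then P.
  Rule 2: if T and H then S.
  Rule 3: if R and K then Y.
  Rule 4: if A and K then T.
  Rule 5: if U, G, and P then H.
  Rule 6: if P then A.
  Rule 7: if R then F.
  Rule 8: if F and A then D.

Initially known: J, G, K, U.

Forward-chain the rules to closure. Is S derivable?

Yes

J holds, so P follows (Rule 1).
U, G, and P hold, so H follows (Rule 5).
From P, Rule 6 gives A.
From A and K, Rule 4 gives T.
T and H hold, so S follows (Rule 2).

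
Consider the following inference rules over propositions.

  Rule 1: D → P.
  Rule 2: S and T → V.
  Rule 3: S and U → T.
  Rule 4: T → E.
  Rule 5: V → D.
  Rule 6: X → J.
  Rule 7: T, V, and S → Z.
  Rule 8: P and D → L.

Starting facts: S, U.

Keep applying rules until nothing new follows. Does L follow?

S and U hold, so T follows (Rule 3).
S and T hold, so V follows (Rule 2).
V holds, so D follows (Rule 5).
D holds, so P follows (Rule 1).
P and D hold, so L follows (Rule 8).

Yes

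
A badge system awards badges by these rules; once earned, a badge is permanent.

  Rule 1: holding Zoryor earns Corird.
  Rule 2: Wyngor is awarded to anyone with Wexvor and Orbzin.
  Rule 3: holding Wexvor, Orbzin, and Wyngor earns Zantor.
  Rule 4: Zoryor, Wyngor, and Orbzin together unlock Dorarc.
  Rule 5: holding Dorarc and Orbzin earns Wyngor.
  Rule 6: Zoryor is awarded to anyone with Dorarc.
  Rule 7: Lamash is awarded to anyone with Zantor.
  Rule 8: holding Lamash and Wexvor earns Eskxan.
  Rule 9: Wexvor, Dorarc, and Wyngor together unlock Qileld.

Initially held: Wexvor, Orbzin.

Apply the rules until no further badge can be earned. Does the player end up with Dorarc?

Dorarc would need Zoryor, Wyngor, and Orbzin (Rule 4), but Zoryor is never earned.

No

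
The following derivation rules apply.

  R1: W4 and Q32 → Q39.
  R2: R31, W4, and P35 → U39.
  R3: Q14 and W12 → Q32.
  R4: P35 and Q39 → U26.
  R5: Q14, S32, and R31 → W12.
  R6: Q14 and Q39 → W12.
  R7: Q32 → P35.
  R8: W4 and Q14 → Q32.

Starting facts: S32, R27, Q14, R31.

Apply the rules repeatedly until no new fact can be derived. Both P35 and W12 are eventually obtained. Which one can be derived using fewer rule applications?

W12

W12: From Q14, S32, and R31, R5 gives W12. [1 rule application]
P35: Q14, S32, and R31 hold, so W12 follows (R5). Q14 and W12 hold, so Q32 follows (R3). From Q32, R7 gives P35. [3 rule applications]
W12 needs fewer.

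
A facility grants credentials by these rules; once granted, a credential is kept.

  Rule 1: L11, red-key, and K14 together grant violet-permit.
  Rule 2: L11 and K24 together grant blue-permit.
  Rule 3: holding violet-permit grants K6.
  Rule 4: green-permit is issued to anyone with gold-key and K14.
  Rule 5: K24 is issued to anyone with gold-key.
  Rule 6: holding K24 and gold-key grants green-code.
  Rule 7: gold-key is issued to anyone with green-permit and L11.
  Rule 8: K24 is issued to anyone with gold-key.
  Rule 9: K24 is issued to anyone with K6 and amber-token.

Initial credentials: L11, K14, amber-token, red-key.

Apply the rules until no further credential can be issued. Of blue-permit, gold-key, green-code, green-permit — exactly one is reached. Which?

Holding L11, red-key, and K14 grants violet-permit (Rule 1).
Holding violet-permit grants K6 (Rule 3).
Holding K6 and amber-token grants K24 (Rule 9).
Holding L11 and K24 grants blue-permit (Rule 2).
gold-key would need green-permit and L11 (Rule 7), but green-permit is never granted. green-code would need K24 and gold-key (Rule 6), but gold-key is never granted. green-permit would need gold-key and K14 (Rule 4), but gold-key is never granted.

blue-permit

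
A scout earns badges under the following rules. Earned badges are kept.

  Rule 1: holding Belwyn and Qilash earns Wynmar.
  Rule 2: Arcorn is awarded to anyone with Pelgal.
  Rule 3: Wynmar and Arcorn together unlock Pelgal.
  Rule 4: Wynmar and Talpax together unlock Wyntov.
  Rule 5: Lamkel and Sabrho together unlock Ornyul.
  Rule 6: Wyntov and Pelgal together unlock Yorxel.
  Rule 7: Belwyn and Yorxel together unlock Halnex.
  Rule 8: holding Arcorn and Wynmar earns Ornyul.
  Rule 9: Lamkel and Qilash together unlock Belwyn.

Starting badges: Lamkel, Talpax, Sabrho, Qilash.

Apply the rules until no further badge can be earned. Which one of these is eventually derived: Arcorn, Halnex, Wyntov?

With Lamkel and Qilash, Belwyn is earned (Rule 9).
With Belwyn and Qilash, Wynmar is earned (Rule 1).
With Wynmar and Talpax, Wyntov is earned (Rule 4).
Arcorn would need Pelgal (Rule 2), but Pelgal is never earned. Halnex would need Belwyn and Yorxel (Rule 7), but Yorxel is never earned.

Wyntov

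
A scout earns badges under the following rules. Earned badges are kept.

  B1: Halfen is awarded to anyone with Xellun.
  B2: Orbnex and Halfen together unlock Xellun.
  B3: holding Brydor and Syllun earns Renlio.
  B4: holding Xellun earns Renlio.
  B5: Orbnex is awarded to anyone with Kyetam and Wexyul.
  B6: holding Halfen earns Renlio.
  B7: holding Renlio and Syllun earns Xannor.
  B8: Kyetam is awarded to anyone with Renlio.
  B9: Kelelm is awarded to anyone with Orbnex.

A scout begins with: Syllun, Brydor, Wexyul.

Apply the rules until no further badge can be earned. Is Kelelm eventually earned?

Yes

With Brydor and Syllun, Renlio is earned (B3).
With Renlio, Kyetam is earned (B8).
With Kyetam and Wexyul, Orbnex is earned (B5).
With Orbnex, Kelelm is earned (B9).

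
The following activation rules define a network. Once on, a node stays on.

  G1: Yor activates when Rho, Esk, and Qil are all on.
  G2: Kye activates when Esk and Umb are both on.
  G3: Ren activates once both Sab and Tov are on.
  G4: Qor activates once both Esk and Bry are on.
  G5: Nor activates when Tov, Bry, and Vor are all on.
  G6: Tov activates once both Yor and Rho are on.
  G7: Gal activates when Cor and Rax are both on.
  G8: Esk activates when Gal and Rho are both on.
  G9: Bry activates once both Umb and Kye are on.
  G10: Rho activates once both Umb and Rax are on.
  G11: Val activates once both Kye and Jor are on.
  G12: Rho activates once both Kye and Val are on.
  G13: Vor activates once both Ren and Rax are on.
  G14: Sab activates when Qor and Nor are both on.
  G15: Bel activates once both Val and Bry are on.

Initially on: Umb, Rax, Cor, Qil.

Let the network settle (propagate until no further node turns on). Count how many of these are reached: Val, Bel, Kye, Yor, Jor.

G10: Umb and Rax on → Rho on.
G7: Cor and Rax on → Gal on.
Gal and Rho are on, so Esk activates (G8).
G2: Esk and Umb on → Kye on.
Rho, Esk, and Qil are on, so Yor activates (G1).
Val would need Kye and Jor (G11), but Jor never turns on.
Bel would need Val and Bry (G15), but Val never turns on.
Kye: reached.
Yor: reached.
No rule produces Jor, and it is not given.
Reached: Kye and Yor — 2 of the 5.

2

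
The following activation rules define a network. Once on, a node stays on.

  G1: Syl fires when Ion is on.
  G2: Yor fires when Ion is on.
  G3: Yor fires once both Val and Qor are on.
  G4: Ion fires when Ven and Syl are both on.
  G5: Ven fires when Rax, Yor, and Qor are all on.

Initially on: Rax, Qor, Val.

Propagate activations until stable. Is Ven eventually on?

G3: Val and Qor on → Yor on.
G5: Rax, Yor, and Qor on → Ven on.

Yes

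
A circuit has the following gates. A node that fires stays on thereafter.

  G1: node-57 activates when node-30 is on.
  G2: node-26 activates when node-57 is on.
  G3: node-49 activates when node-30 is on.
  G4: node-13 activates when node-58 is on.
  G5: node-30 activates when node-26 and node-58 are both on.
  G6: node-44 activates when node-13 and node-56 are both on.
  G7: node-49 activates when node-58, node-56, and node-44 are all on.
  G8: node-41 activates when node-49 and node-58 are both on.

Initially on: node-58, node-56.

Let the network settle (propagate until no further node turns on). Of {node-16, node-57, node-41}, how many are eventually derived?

G4: node-58 on → node-13 on.
node-13 and node-56 are on, so node-44 activates (G6).
G7: node-58, node-56, and node-44 on → node-49 on.
node-49 and node-58 are on, so node-41 activates (G8).
No rule produces node-16, and it is not given.
node-57 would need node-30 (G1), but node-30 never turns on.
node-41: reached.
Reached: node-41 — 1 of the 3.

1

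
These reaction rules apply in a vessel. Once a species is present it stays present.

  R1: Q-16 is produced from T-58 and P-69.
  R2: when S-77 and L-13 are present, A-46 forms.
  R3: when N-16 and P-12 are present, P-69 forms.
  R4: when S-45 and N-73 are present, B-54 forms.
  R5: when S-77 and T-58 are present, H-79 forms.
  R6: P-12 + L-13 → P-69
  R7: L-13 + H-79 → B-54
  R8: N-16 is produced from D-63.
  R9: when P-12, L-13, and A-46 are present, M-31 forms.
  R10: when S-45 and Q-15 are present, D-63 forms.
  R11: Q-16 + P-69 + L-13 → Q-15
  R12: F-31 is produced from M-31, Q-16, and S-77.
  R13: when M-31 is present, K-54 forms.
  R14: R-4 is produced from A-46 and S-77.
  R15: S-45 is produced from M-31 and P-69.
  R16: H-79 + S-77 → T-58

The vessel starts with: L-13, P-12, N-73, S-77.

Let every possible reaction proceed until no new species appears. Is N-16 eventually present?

No

N-16 would need D-63 (R8), but D-63 never forms.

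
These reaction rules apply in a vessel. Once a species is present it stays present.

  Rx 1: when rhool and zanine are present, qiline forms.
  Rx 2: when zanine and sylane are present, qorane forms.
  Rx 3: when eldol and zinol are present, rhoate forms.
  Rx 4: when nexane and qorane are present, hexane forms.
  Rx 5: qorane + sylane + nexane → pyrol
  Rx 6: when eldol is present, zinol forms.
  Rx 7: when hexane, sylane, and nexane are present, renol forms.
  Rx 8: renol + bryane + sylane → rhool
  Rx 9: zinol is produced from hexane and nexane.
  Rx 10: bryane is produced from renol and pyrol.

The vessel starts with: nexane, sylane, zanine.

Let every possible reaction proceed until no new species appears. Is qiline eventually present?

zanine and sylane present → qorane forms (Rx 2).
qorane, sylane, and nexane present → pyrol forms (Rx 5).
nexane and qorane present → hexane forms (Rx 4).
hexane, sylane, and nexane present → renol forms (Rx 7).
renol and pyrol present → bryane forms (Rx 10).
renol, bryane, and sylane present → rhool forms (Rx 8).
rhool and zanine present → qiline forms (Rx 1).

Yes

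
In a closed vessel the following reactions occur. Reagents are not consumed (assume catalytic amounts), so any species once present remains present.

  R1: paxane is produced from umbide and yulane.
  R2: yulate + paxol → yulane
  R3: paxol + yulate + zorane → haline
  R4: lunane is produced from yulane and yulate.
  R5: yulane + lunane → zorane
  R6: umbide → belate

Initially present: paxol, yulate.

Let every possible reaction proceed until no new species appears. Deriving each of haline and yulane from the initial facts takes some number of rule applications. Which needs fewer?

yulane

yulane: yulate and paxol present → yulane forms (R2). [1 rule application]
haline: yulate and paxol present → yulane forms (R2). yulane and yulate present → lunane forms (R4). yulane and lunane present → zorane forms (R5). paxol, yulate, and zorane present → haline forms (R3). [4 rule applications]
yulane needs fewer.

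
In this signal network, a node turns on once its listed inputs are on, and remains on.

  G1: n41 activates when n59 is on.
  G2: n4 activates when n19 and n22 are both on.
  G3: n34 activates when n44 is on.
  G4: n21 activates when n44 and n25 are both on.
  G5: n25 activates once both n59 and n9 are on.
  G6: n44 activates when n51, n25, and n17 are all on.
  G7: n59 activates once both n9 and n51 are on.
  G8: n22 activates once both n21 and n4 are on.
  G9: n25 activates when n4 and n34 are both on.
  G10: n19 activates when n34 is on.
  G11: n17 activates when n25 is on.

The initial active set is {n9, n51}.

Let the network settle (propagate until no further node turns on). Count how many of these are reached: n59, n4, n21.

2

n9 and n51 are on, so n59 activates (G7).
G5: n59 and n9 on → n25 on.
n25 is on, so n17 activates (G11).
G6: n51, n25, and n17 on → n44 on.
n44 and n25 are on, so n21 activates (G4).
n59: reached.
n4 would need n19 and n22 (G2), but n22 never turns on.
n21: reached.
Reached: n59 and n21 — 2 of the 3.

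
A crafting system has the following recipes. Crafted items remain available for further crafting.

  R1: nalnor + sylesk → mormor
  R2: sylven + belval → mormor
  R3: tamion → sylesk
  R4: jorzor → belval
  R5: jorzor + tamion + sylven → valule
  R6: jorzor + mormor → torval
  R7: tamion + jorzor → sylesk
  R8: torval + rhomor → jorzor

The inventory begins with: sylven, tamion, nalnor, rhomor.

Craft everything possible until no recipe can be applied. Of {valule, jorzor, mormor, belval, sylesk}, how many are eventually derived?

Using R3, tamion makes sylesk.
Using R1, nalnor and sylesk make mormor.
valule would need jorzor, tamion, and sylven (R5), but jorzor is never obtained.
jorzor would need torval and rhomor (R8), but torval is never obtained.
mormor: reached.
belval would need jorzor (R4), but jorzor is never obtained.
sylesk: reached.
Reached: mormor and sylesk — 2 of the 5.

2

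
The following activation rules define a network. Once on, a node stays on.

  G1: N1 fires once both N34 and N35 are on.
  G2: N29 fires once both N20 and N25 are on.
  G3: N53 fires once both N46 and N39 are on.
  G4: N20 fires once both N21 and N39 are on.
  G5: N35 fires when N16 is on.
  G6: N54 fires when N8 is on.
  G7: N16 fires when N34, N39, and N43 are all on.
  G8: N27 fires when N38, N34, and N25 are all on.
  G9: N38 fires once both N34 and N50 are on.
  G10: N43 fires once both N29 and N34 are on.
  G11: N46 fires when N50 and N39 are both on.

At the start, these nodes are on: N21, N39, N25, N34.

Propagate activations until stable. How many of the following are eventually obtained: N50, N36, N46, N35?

N21 and N39 are on, so N20 fires (G4).
N20 and N25 are on, so N29 fires (G2).
N29 and N34 are on, so N43 fires (G10).
G7: N34, N39, and N43 on → N16 on.
N16 is on, so N35 fires (G5).
No rule produces N50, and it is not given.
No rule produces N36, and it is not given.
N46 would need N50 and N39 (G11), but N50 never turns on.
N35: reached.
Reached: N35 — 1 of the 4.

1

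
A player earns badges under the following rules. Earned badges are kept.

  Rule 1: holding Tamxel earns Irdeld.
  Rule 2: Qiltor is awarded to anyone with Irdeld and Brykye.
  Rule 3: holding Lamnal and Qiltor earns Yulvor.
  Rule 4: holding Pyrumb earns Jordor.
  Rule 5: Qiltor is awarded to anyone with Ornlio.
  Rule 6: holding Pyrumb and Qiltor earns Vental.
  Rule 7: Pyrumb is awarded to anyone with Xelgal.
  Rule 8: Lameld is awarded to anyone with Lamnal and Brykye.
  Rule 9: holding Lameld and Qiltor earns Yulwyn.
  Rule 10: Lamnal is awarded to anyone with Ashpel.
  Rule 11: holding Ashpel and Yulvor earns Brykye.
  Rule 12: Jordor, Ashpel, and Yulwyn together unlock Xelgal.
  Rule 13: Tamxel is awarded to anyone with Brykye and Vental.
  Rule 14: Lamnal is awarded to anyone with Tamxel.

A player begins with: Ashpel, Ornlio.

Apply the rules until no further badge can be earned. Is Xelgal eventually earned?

Xelgal would need Jordor, Ashpel, and Yulwyn (Rule 12), but Jordor is never earned.

No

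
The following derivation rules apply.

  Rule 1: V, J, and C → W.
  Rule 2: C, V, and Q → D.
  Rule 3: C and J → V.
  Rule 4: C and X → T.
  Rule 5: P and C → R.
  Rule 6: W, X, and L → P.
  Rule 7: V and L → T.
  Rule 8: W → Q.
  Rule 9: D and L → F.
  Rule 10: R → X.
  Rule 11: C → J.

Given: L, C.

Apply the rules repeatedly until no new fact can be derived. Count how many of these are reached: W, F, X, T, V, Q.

5

From C, Rule 11 gives J.
From C and J, Rule 3 gives V.
V, J, and C hold, so W follows (Rule 1).
V and L hold, so T follows (Rule 7).
W holds, so Q follows (Rule 8).
C, V, and Q hold, so D follows (Rule 2).
From D and L, Rule 9 gives F.
W: reached.
F: reached.
X would need R (Rule 10), but R is never established.
T: reached.
V: reached.
Q: reached.
Reached: W, F, T, V, and Q — 5 of the 6.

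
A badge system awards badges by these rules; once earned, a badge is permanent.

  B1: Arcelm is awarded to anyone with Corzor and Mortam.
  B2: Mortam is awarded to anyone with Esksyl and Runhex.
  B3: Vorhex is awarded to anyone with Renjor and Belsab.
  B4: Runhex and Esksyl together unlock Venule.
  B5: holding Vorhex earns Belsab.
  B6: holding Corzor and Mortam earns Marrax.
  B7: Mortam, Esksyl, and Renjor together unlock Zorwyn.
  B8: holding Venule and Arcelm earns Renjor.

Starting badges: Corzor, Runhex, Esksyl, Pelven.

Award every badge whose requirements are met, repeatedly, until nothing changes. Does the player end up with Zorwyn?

With Esksyl and Runhex, Mortam is earned (B2).
With Runhex and Esksyl, Venule is earned (B4).
With Corzor and Mortam, Arcelm is earned (B1).
With Venule and Arcelm, Renjor is earned (B8).
With Mortam, Esksyl, and Renjor, Zorwyn is earned (B7).

Yes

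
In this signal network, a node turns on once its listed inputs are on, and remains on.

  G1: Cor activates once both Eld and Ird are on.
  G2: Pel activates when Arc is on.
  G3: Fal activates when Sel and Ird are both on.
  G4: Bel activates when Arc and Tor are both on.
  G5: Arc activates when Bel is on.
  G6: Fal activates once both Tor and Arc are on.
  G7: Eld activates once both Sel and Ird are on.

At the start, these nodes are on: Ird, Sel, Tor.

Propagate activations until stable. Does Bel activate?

Bel would need Arc and Tor (G4), but Arc never turns on.

No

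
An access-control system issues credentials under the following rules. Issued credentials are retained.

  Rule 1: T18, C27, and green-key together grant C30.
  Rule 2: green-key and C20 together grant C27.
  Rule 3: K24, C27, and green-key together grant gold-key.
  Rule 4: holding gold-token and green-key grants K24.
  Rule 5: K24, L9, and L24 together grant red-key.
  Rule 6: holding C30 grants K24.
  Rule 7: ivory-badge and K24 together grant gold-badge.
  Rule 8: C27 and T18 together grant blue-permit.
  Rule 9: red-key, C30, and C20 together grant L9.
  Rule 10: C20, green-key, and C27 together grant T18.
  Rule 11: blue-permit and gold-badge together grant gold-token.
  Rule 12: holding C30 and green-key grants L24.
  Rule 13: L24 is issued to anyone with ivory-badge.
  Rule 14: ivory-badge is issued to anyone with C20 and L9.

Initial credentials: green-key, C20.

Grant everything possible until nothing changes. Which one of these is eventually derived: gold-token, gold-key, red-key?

Holding green-key and C20 grants C27 (Rule 2).
Holding C20, green-key, and C27 grants T18 (Rule 10).
Holding T18, C27, and green-key grants C30 (Rule 1).
Holding C30 grants K24 (Rule 6).
Holding K24, C27, and green-key grants gold-key (Rule 3).
red-key would need K24, L9, and L24 (Rule 5), but L9 is never granted. gold-token would need blue-permit and gold-badge (Rule 11), but gold-badge is never granted.

gold-key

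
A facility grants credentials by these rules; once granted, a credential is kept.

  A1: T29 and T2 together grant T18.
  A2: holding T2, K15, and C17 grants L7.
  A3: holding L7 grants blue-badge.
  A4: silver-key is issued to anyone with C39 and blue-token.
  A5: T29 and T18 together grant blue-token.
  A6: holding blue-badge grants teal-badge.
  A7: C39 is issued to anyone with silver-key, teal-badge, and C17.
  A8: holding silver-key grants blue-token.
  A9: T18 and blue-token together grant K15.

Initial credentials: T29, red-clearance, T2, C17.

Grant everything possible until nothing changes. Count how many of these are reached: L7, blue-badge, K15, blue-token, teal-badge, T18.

Holding T29 and T2 grants T18 (A1).
Holding T29 and T18 grants blue-token (A5).
Holding T18 and blue-token grants K15 (A9).
Holding T2, K15, and C17 grants L7 (A2).
Holding L7 grants blue-badge (A3).
Holding blue-badge grants teal-badge (A6).
L7: reached.
blue-badge: reached.
K15: reached.
blue-token: reached.
teal-badge: reached.
T18: reached.
All 6 are reached.

6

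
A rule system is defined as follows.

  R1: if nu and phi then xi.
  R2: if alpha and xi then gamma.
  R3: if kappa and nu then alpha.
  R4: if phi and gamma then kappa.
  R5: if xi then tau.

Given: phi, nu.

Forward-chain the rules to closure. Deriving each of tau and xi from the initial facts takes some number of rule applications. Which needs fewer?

xi: nu and phi hold, so xi follows (R1). [1 rule application]
tau: From nu and phi, R1 gives xi. xi holds, so tau follows (R5). [2 rule applications]
xi needs fewer.

xi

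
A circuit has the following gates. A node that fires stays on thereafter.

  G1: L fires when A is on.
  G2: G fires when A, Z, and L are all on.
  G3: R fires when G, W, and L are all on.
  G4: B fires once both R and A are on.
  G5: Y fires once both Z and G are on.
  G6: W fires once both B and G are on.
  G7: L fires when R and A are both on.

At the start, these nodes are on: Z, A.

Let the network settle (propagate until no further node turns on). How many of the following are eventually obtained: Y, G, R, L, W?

A is on, so L fires (G1).
A, Z, and L are on, so G fires (G2).
G5: Z and G on → Y on.
Y: reached.
G: reached.
R would need G, W, and L (G3), but W never turns on.
L: reached.
W would need B and G (G6), but B never turns on.
Reached: Y, G, and L — 3 of the 5.

3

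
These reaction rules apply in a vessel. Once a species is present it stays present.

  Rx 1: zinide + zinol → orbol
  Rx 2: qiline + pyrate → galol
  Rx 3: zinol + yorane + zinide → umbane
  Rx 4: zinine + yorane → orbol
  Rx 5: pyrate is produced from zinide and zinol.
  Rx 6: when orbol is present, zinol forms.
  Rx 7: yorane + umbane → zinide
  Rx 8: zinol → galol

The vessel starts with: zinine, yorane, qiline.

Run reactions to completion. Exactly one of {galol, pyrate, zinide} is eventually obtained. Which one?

galol

zinine and yorane present → orbol forms (Rx 4).
orbol present → zinol forms (Rx 6).
zinol present → galol forms (Rx 8).
zinide would need yorane and umbane (Rx 7), but umbane never forms. pyrate would need zinide and zinol (Rx 5), but zinide never forms.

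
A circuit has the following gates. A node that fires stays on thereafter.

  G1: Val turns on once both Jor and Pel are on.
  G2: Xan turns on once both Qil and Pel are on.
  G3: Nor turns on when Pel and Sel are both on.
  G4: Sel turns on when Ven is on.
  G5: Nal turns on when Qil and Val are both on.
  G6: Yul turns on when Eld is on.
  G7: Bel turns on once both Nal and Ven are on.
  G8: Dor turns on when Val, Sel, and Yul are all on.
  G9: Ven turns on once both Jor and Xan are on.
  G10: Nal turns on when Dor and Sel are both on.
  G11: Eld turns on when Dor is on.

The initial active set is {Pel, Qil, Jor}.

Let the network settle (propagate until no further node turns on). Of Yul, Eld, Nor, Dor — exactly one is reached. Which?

G2: Qil and Pel on → Xan on.
G9: Jor and Xan on → Ven on.
G4: Ven on → Sel on.
Pel and Sel are on, so Nor turns on (G3).
Yul would need Eld (G6), but Eld never turns on. Eld would need Dor (G11), but Dor never turns on. Dor would need Val, Sel, and Yul (G8), but Yul never turns on.

Nor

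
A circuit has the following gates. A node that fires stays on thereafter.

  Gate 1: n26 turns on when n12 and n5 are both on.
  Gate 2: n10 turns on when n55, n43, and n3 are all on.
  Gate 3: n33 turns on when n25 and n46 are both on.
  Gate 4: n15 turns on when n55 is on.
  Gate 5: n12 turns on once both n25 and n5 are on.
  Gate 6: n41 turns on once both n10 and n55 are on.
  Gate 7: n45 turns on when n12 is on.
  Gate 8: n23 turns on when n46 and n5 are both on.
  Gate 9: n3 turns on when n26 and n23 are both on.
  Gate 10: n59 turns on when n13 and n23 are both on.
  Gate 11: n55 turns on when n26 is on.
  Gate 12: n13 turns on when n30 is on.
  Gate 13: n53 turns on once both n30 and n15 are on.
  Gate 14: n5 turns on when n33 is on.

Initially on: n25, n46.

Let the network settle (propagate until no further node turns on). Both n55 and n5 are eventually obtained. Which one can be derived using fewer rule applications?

n5: n25 and n46 are on, so n33 turns on (Gate 3). n33 is on, so n5 turns on (Gate 14). [2 rule applications]
n55: Gate 3: n25 and n46 on → n33 on. n33 is on, so n5 turns on (Gate 14). n25 and n5 are on, so n12 turns on (Gate 5). Gate 1: n12 and n5 on → n26 on. n26 is on, so n55 turns on (Gate 11). [5 rule applications]
n5 needs fewer.

n5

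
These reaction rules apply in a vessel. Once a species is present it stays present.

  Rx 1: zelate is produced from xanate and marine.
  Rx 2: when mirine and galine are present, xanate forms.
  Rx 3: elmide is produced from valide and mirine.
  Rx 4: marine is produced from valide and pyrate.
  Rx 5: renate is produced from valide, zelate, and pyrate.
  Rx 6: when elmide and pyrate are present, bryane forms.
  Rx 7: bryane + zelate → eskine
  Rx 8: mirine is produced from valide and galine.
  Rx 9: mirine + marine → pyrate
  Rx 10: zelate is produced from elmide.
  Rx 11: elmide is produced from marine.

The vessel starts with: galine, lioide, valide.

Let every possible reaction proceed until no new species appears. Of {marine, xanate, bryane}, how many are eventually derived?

valide and galine present → mirine forms (Rx 8).
mirine and galine present → xanate forms (Rx 2).
marine would need valide and pyrate (Rx 4), but pyrate never forms.
xanate: reached.
bryane would need elmide and pyrate (Rx 6), but pyrate never forms.
Reached: xanate — 1 of the 3.

1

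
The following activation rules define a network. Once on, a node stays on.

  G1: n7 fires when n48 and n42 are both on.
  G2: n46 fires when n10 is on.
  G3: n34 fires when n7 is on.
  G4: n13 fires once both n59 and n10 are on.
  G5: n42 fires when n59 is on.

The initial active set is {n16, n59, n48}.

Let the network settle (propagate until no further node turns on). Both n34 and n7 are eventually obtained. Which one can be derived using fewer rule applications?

n7

n7: n59 is on, so n42 fires (G5). n48 and n42 are on, so n7 fires (G1). [2 rule applications]
n34: G5: n59 on → n42 on. n48 and n42 are on, so n7 fires (G1). G3: n7 on → n34 on. [3 rule applications]
n7 needs fewer.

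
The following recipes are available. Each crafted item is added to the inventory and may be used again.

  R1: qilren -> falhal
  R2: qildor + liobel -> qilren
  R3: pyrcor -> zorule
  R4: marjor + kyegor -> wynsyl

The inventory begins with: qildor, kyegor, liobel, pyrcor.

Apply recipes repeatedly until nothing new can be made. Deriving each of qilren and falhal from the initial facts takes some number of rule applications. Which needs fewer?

qilren

qilren: Using R2, qildor and liobel make qilren. [1 rule application]
falhal: Using R2, qildor and liobel make qilren. Using R1, qilren makes falhal. [2 rule applications]
qilren needs fewer.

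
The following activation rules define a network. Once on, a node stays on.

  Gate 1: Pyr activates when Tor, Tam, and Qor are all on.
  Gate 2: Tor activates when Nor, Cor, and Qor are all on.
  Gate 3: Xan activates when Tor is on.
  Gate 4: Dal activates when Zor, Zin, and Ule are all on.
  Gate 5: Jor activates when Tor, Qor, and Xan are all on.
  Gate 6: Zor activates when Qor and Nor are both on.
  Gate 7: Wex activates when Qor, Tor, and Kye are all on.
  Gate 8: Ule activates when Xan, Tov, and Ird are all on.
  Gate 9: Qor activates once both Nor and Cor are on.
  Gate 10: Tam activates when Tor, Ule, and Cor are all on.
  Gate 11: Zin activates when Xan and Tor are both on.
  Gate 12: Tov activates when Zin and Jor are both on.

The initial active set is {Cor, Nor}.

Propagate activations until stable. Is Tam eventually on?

Tam would need Tor, Ule, and Cor (Gate 10), but Ule never turns on.

No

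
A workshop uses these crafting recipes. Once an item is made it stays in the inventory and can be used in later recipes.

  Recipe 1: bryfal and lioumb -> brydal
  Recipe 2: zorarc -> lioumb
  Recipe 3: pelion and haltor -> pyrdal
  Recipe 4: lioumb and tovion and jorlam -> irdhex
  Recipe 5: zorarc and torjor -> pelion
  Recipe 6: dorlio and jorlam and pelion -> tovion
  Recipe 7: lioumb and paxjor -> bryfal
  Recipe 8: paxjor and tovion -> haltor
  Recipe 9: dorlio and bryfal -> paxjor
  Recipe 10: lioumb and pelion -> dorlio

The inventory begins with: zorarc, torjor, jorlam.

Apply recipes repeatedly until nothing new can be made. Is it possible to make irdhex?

Yes

Using Recipe 5, zorarc and torjor make pelion.
zorarc -> lioumb (Recipe 2).
Using Recipe 10, lioumb and pelion make dorlio.
dorlio and jorlam and pelion -> tovion (Recipe 6).
Using Recipe 4, lioumb, tovion, and jorlam make irdhex.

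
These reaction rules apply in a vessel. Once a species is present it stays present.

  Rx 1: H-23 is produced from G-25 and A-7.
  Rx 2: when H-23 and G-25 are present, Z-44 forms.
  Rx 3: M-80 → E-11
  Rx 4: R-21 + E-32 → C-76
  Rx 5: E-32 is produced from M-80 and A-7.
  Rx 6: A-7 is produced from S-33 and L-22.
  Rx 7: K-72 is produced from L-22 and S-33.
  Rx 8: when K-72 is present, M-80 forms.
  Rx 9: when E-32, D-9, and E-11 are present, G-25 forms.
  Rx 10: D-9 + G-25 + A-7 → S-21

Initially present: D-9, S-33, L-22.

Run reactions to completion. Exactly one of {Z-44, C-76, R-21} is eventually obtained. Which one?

Z-44

L-22 and S-33 present → K-72 forms (Rx 7).
S-33 and L-22 present → A-7 forms (Rx 6).
K-72 present → M-80 forms (Rx 8).
M-80 present → E-11 forms (Rx 3).
M-80 and A-7 present → E-32 forms (Rx 5).
E-32, D-9, and E-11 present → G-25 forms (Rx 9).
G-25 and A-7 present → H-23 forms (Rx 1).
H-23 and G-25 present → Z-44 forms (Rx 2).
C-76 would need R-21 and E-32 (Rx 4), but R-21 never forms. No rule produces R-21, and it is not given.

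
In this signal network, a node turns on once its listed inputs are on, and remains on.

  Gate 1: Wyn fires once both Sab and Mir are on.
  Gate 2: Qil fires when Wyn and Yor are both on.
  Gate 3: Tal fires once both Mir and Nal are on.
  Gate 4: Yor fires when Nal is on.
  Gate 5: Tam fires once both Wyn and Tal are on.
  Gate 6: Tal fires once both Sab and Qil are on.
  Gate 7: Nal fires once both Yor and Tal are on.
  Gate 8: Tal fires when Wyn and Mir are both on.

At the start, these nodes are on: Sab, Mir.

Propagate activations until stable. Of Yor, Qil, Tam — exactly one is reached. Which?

Sab and Mir are on, so Wyn fires (Gate 1).
Wyn and Mir are on, so Tal fires (Gate 8).
Wyn and Tal are on, so Tam fires (Gate 5).
Qil would need Wyn and Yor (Gate 2), but Yor never turns on. Yor would need Nal (Gate 4), but Nal never turns on.

Tam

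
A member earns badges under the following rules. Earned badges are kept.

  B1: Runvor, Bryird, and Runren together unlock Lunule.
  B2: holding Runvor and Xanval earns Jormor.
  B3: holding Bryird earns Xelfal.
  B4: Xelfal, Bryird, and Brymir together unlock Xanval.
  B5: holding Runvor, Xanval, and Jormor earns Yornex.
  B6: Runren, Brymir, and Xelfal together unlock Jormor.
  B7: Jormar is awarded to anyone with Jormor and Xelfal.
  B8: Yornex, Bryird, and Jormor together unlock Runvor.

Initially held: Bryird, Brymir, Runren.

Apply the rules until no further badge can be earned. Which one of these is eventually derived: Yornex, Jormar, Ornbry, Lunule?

Jormar

With Bryird, Xelfal is earned (B3).
With Runren, Brymir, and Xelfal, Jormor is earned (B6).
With Jormor and Xelfal, Jormar is earned (B7).
Lunule would need Runvor, Bryird, and Runren (B1), but Runvor is never earned. No rule produces Ornbry, and it is not given. Yornex would need Runvor, Xanval, and Jormor (B5), but Runvor is never earned.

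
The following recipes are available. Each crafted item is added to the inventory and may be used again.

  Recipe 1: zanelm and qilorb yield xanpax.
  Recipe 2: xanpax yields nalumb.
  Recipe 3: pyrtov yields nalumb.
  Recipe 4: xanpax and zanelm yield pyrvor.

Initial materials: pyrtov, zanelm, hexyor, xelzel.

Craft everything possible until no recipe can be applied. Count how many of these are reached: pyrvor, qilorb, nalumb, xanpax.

1

Using Recipe 3, pyrtov makes nalumb.
pyrvor would need xanpax and zanelm (Recipe 4), but xanpax is never obtained.
No rule produces qilorb, and it is not given.
nalumb: reached.
xanpax would need zanelm and qilorb (Recipe 1), but qilorb is never obtained.
Reached: nalumb — 1 of the 4.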